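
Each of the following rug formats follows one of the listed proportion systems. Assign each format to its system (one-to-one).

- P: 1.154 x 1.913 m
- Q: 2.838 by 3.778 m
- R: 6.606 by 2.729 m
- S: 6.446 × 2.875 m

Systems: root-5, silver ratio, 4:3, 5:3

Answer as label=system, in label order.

P=5:3, Q=4:3, R=silver ratio, S=root-5

Ratios: P ≈ 1.658; Q ≈ 1.331; R ≈ 2.421; S ≈ 2.242.
Targets: root-5 ≈ 2.236; silver ratio ≈ 2.414; 4:3 ≈ 1.333; 5:3 ≈ 1.667.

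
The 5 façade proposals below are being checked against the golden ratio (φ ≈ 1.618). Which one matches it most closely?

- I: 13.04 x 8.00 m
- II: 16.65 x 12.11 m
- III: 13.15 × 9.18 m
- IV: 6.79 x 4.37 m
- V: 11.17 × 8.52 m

Target golden ratio ≈ 1.618.
I: 1.630 (Δ0.012)  II: 1.375 (Δ0.243)  III: 1.432 (Δ0.186)  IV: 1.554 (Δ0.064)  V: 1.311 (Δ0.307)

I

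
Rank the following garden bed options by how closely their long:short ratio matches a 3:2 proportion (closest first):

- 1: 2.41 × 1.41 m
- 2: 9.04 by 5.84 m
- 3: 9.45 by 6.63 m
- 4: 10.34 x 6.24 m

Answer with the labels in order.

2, 3, 4, 1

Ratios: 1 = 2.41 / 1.41 ≈ 1.709; 2 = 9.04 / 5.84 ≈ 1.548; 3 = 9.45 / 6.63 ≈ 1.425; 4 = 10.34 / 6.24 ≈ 1.657.
|Δ from 1.500|: 1 0.209; 2 0.048; 3 0.075; 4 0.157.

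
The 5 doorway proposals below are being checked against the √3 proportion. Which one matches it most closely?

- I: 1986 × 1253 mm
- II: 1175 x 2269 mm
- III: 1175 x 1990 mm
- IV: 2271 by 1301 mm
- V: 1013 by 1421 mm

IV

Target root-3 ≈ 1.732.
I: 1.585 (Δ0.147)  II: 1.931 (Δ0.199)  III: 1.694 (Δ0.038)  IV: 1.746 (Δ0.014)  V: 1.403 (Δ0.329)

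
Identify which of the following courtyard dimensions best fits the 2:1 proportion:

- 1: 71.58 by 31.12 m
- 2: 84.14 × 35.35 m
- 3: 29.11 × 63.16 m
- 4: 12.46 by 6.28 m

4

Target 2:1 ≈ 2.000.
1: 2.300 (Δ0.300)  2: 2.380 (Δ0.380)  3: 2.170 (Δ0.170)  4: 1.984 (Δ0.016)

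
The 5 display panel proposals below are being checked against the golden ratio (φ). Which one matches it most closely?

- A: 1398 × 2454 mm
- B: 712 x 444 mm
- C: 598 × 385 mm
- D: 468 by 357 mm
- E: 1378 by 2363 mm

B

Target golden ratio ≈ 1.618.
A: 1.755 (Δ0.137)  B: 1.604 (Δ0.014)  C: 1.553 (Δ0.065)  D: 1.311 (Δ0.307)  E: 1.715 (Δ0.097)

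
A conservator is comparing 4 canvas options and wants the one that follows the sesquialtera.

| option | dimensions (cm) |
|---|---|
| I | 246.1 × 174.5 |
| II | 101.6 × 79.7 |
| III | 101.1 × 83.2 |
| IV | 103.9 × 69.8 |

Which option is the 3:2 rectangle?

Ratios (long/short): I ≈ 1.410; II ≈ 1.275; III ≈ 1.215; IV ≈ 1.489.
3:2 ≈ 1.500; option IV is nearest (Δ 0.011).

IV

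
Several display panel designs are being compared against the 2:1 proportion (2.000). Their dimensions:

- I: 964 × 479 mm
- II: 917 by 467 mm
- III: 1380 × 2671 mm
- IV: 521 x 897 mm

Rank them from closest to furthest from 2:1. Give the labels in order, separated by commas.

I, II, III, IV

I: 964/479 ≈ 2.013 → |2.013 − 2.000| = 0.013
II: 917/467 ≈ 1.964 → |1.964 − 2.000| = 0.036
III: 2671/1380 ≈ 1.936 → |1.936 − 2.000| = 0.064
IV: 897/521 ≈ 1.722 → |1.722 − 2.000| = 0.278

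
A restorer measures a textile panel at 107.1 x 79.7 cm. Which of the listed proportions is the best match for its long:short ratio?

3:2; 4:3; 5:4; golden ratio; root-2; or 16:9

107.1/79.7 ≈ 1.344. Nearest candidates are 4:3 (1.333, off by 0.011) and root-2 (1.414, off by 0.070).

4:3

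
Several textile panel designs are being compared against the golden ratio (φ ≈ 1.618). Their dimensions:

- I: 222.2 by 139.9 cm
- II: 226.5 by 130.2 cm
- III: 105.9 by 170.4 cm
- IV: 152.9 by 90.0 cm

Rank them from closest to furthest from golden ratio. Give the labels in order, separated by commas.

Ratios: I = 222.2 / 139.9 ≈ 1.588; II = 226.5 / 130.2 ≈ 1.740; III = 170.4 / 105.9 ≈ 1.609; IV = 152.9 / 90.0 ≈ 1.699.
|Δ from 1.618|: I 0.030; II 0.122; III 0.009; IV 0.081.

III, I, IV, II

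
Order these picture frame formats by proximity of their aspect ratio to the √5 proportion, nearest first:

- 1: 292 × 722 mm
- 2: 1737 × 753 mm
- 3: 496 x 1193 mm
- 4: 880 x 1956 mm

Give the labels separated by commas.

1: 722/292 ≈ 2.473 → |2.473 − 2.236| = 0.237
2: 1737/753 ≈ 2.307 → |2.307 − 2.236| = 0.071
3: 1193/496 ≈ 2.405 → |2.405 − 2.236| = 0.169
4: 1956/880 ≈ 2.223 → |2.223 − 2.236| = 0.013

4, 2, 3, 1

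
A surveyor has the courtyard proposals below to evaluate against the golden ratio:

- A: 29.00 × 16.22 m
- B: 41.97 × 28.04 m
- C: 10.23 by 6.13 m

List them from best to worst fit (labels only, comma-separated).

A: 29.00/16.22 ≈ 1.788 → |1.788 − 1.618| = 0.170
B: 41.97/28.04 ≈ 1.497 → |1.497 − 1.618| = 0.121
C: 10.23/6.13 ≈ 1.669 → |1.669 − 1.618| = 0.051

C, B, A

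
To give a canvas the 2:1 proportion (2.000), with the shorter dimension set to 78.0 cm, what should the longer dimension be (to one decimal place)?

156.0 cm

2:1 = 2.00000.
Longer side = 78.0 × 2.00000 ≈ 156.000 → 156.0 cm.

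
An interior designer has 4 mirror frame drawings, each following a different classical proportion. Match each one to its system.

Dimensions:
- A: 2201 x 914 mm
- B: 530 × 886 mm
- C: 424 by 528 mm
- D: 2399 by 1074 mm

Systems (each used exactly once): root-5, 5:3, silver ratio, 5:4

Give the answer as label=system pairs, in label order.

Ratios: A ≈ 2.408; B ≈ 1.672; C ≈ 1.245; D ≈ 2.234.
Targets: root-5 ≈ 2.236; 5:3 ≈ 1.667; silver ratio ≈ 2.414; 5:4 ≈ 1.250.

A=silver ratio, B=5:3, C=5:4, D=root-5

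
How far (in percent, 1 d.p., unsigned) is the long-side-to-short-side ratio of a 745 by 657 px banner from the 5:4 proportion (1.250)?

9.3%

Ratio = 745 / 657 ≈ 1.1339.
Ideal 5:4 = 1.2500. |1.1339 − 1.2500| / 1.2500 ≈ 9.29% → 9.3%.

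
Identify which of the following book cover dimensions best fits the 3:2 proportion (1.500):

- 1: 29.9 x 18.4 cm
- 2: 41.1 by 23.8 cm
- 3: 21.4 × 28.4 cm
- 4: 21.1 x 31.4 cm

4

Target 3:2 ≈ 1.500.
1: 1.625 (Δ0.125)  2: 1.727 (Δ0.227)  3: 1.327 (Δ0.173)  4: 1.488 (Δ0.012)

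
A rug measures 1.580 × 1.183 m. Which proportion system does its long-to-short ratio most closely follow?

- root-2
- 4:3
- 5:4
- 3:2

4:3

1.580/1.183 ≈ 1.336. Nearest candidates are 4:3 (1.333, off by 0.003) and root-2 (1.414, off by 0.078).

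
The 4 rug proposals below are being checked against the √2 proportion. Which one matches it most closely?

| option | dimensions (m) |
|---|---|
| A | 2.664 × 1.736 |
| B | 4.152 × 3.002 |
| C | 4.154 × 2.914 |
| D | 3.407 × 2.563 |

Ratios (long/short): A ≈ 1.535; B ≈ 1.383; C ≈ 1.426; D ≈ 1.329.
root-2 ≈ 1.414; option C is nearest (Δ 0.012).

C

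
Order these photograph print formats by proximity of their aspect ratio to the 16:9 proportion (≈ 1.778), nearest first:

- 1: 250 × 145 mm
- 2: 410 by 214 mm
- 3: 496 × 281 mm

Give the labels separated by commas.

Ratios: 1 = 250 / 145 ≈ 1.724; 2 = 410 / 214 ≈ 1.916; 3 = 496 / 281 ≈ 1.765.
|Δ from 1.778|: 1 0.054; 2 0.138; 3 0.013.

3, 1, 2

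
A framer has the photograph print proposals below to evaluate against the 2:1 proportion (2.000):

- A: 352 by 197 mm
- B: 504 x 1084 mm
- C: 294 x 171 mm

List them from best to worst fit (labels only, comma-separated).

B, A, C

A: 352/197 ≈ 1.787 → |1.787 − 2.000| = 0.213
B: 1084/504 ≈ 2.151 → |2.151 − 2.000| = 0.151
C: 294/171 ≈ 1.719 → |1.719 − 2.000| = 0.281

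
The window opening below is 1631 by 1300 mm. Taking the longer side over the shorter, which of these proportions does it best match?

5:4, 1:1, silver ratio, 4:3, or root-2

Ratio = 1631 / 1300 ≈ 1.255.
Distances: 5:4 1.250 (Δ 0.005); 1:1 1.000 (Δ 0.255); silver ratio 2.414 (Δ 1.159); 4:3 1.333 (Δ 0.078); root-2 1.414 (Δ 0.159).

5:4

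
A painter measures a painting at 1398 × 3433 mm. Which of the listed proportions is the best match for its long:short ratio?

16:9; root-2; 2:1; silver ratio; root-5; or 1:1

3433/1398 ≈ 2.456. Nearest candidates are silver ratio (2.414, off by 0.042) and root-5 (2.236, off by 0.220).

silver ratio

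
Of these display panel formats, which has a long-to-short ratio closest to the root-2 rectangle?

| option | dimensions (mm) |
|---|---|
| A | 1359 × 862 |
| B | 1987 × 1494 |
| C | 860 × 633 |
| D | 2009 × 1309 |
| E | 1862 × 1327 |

E

Target root-2 ≈ 1.414.
A: 1.577 (Δ0.163)  B: 1.330 (Δ0.084)  C: 1.359 (Δ0.055)  D: 1.535 (Δ0.121)  E: 1.403 (Δ0.011)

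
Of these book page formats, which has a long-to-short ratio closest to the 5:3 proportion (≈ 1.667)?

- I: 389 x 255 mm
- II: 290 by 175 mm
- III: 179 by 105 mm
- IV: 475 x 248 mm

II

Ratios (long/short): I ≈ 1.525; II ≈ 1.657; III ≈ 1.705; IV ≈ 1.915.
5:3 ≈ 1.667; option II is nearest (Δ 0.010).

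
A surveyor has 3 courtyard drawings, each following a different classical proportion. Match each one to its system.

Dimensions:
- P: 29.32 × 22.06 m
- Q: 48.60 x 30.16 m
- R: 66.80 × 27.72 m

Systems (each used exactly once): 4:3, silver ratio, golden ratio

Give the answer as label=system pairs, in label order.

Ratios: P ≈ 1.329; Q ≈ 1.611; R ≈ 2.410.
Targets: 4:3 ≈ 1.333; silver ratio ≈ 2.414; golden ratio ≈ 1.618.

P=4:3, Q=golden ratio, R=silver ratio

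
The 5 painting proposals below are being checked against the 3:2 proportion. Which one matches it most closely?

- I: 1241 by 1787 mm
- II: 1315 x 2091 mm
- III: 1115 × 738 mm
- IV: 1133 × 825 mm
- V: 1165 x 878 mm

Ratios (long/short): I ≈ 1.440; II ≈ 1.590; III ≈ 1.511; IV ≈ 1.373; V ≈ 1.327.
3:2 ≈ 1.500; option III is nearest (Δ 0.011).

III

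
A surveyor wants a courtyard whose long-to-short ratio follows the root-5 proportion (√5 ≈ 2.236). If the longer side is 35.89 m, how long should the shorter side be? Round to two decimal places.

16.05 m

root-5 ≈ 2.23607.
Shorter side = 35.89 ÷ 2.23607 ≈ 16.0505 → 16.05 m.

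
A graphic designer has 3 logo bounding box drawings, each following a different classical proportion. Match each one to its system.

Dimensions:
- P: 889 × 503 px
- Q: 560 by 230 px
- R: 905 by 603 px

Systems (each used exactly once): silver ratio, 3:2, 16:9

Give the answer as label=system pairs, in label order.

Ratios: P ≈ 1.767; Q ≈ 2.435; R ≈ 1.501.
Targets: silver ratio ≈ 2.414; 3:2 ≈ 1.500; 16:9 ≈ 1.778.

P=16:9, Q=silver ratio, R=3:2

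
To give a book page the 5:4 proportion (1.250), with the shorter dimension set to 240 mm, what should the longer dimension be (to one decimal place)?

300.0 mm

5:4 = 1.25000.
Longer side = 240 × 1.25000 ≈ 300.000 → 300.0 mm.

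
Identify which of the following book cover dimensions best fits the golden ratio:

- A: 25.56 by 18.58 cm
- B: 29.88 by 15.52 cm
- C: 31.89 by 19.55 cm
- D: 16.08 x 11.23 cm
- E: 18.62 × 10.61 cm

Target golden ratio ≈ 1.618.
A: 1.376 (Δ0.242)  B: 1.925 (Δ0.307)  C: 1.631 (Δ0.013)  D: 1.432 (Δ0.186)  E: 1.755 (Δ0.137)

C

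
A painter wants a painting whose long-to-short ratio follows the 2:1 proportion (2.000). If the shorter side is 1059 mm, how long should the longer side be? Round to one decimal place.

2:1 = 2.00000.
Longer side = 1059 × 2.00000 ≈ 2118.000 → 2118.0 mm.

2118.0 mm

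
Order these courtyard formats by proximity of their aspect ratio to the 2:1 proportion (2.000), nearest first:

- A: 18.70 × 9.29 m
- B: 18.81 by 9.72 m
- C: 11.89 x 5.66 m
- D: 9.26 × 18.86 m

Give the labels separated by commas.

A, D, B, C

Ratios: A = 18.70 / 9.29 ≈ 2.013; B = 18.81 / 9.72 ≈ 1.935; C = 11.89 / 5.66 ≈ 2.101; D = 18.86 / 9.26 ≈ 2.037.
|Δ from 2.000|: A 0.013; B 0.065; C 0.101; D 0.037.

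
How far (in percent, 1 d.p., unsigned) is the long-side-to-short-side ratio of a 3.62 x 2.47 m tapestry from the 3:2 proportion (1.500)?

2.3%

Ratio = 3.62 / 2.47 ≈ 1.4656.
Ideal 3:2 = 1.5000. |1.4656 − 1.5000| / 1.5000 ≈ 2.29% → 2.3%.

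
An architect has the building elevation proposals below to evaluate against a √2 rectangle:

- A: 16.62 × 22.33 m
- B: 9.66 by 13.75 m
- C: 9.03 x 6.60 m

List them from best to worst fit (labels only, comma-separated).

B, C, A

A: 22.33/16.62 ≈ 1.344 → |1.344 − 1.414| = 0.070
B: 13.75/9.66 ≈ 1.423 → |1.423 − 1.414| = 0.009
C: 9.03/6.60 ≈ 1.368 → |1.368 − 1.414| = 0.046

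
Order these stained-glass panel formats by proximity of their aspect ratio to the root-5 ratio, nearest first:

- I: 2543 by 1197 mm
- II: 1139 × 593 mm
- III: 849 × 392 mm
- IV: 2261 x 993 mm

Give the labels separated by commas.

I: 2543/1197 ≈ 2.124 → |2.124 − 2.236| = 0.112
II: 1139/593 ≈ 1.921 → |1.921 − 2.236| = 0.315
III: 849/392 ≈ 2.166 → |2.166 − 2.236| = 0.070
IV: 2261/993 ≈ 2.277 → |2.277 − 2.236| = 0.041

IV, III, I, II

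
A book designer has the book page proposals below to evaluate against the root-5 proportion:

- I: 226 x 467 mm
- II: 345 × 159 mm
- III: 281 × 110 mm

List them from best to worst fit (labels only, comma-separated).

II, I, III

I: 467/226 ≈ 2.066 → |2.066 − 2.236| = 0.170
II: 345/159 ≈ 2.170 → |2.170 − 2.236| = 0.066
III: 281/110 ≈ 2.555 → |2.555 − 2.236| = 0.319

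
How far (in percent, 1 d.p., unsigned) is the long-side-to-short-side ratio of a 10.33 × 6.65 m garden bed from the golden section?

4.0%

Ratio = 10.33 / 6.65 ≈ 1.5534.
Ideal golden ratio ≈ 1.6180. |1.5534 − 1.6180| / 1.6180 ≈ 3.99% → 4.0%.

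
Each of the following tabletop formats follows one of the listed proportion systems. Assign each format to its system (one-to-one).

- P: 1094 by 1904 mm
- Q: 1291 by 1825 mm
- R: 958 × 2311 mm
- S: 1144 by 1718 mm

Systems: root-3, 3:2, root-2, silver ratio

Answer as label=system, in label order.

Ratios: P ≈ 1.740; Q ≈ 1.414; R ≈ 2.412; S ≈ 1.502.
Targets: root-3 ≈ 1.732; 3:2 ≈ 1.500; root-2 ≈ 1.414; silver ratio ≈ 2.414.

P=root-3, Q=root-2, R=silver ratio, S=3:2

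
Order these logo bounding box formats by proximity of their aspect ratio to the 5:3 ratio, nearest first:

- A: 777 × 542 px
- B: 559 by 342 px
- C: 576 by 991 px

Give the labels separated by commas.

B, C, A

A: 777/542 ≈ 1.434 → |1.434 − 1.667| = 0.233
B: 559/342 ≈ 1.635 → |1.635 − 1.667| = 0.032
C: 991/576 ≈ 1.720 → |1.720 − 1.667| = 0.053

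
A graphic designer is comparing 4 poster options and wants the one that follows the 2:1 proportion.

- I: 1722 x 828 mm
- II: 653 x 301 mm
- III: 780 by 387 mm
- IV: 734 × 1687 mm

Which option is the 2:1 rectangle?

Target 2:1 ≈ 2.000.
I: 2.080 (Δ0.080)  II: 2.169 (Δ0.169)  III: 2.016 (Δ0.016)  IV: 2.298 (Δ0.298)

III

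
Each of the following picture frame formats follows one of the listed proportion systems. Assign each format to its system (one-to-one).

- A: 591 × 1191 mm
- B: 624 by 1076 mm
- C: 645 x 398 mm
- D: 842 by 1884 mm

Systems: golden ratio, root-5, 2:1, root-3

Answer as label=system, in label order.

A=2:1, B=root-3, C=golden ratio, D=root-5

A = 1191/591 ≈ 2.015 → 2:1 (2.000)
B = 1076/624 ≈ 1.724 → root-3 (1.732)
C = 645/398 ≈ 1.621 → golden ratio (1.618)
D = 1884/842 ≈ 2.238 → root-5 (2.236)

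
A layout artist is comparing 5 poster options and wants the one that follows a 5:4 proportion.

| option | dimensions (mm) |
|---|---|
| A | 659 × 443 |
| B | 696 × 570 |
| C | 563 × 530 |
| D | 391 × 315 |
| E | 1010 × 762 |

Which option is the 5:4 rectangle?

Ratios (long/short): A ≈ 1.488; B ≈ 1.221; C ≈ 1.062; D ≈ 1.241; E ≈ 1.325.
5:4 ≈ 1.250; option D is nearest (Δ 0.009).

D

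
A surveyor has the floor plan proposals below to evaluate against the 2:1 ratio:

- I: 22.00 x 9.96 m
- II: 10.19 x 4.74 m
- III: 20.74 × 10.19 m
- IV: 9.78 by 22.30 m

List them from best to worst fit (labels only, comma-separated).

III, II, I, IV

I: 22.00/9.96 ≈ 2.209 → |2.209 − 2.000| = 0.209
II: 10.19/4.74 ≈ 2.150 → |2.150 − 2.000| = 0.150
III: 20.74/10.19 ≈ 2.035 → |2.035 − 2.000| = 0.035
IV: 22.30/9.78 ≈ 2.280 → |2.280 − 2.000| = 0.280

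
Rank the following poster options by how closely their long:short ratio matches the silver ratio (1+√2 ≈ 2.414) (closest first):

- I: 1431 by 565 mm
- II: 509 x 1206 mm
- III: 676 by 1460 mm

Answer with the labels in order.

II, I, III

Ratios: I = 1431 / 565 ≈ 2.533; II = 1206 / 509 ≈ 2.369; III = 1460 / 676 ≈ 2.160.
|Δ from 2.414|: I 0.119; II 0.045; III 0.254.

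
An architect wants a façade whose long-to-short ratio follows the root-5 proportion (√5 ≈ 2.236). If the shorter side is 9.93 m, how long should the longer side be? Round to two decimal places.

root-5 ≈ 2.23607.
Longer side = 9.93 × 2.23607 ≈ 22.2042 → 22.20 m.

22.20 m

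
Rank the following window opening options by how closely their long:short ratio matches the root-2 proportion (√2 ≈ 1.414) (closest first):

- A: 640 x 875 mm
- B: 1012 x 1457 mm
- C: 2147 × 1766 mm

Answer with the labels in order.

B, A, C

A: 875/640 ≈ 1.367 → |1.367 − 1.414| = 0.047
B: 1457/1012 ≈ 1.440 → |1.440 − 1.414| = 0.026
C: 2147/1766 ≈ 1.216 → |1.216 − 1.414| = 0.198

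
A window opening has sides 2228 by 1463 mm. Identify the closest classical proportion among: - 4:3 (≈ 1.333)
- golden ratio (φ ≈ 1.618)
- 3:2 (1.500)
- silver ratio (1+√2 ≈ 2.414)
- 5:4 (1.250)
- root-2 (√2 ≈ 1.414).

Ratio = 2228 / 1463 ≈ 1.523.
Distances: 4:3 1.333 (Δ 0.190); golden ratio 1.618 (Δ 0.095); 3:2 1.500 (Δ 0.023); silver ratio 2.414 (Δ 0.891); 5:4 1.250 (Δ 0.273); root-2 1.414 (Δ 0.109).

3:2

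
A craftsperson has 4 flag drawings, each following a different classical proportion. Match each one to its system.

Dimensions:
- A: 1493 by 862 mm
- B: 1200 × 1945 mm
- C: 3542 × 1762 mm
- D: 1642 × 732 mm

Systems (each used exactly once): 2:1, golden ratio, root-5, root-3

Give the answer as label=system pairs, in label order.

Ratios: A ≈ 1.732; B ≈ 1.621; C ≈ 2.010; D ≈ 2.243.
Targets: 2:1 ≈ 2.000; golden ratio ≈ 1.618; root-5 ≈ 2.236; root-3 ≈ 1.732.

A=root-3, B=golden ratio, C=2:1, D=root-5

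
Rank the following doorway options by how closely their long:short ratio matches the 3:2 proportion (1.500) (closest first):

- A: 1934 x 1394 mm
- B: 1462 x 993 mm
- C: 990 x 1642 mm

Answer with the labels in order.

B, A, C

Ratios: A = 1934 / 1394 ≈ 1.387; B = 1462 / 993 ≈ 1.472; C = 1642 / 990 ≈ 1.659.
|Δ from 1.500|: A 0.113; B 0.028; C 0.159.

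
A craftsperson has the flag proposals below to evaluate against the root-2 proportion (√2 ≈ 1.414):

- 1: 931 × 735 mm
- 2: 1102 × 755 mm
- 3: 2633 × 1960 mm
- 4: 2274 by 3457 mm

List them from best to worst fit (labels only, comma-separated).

1: 931/735 ≈ 1.267 → |1.267 − 1.414| = 0.147
2: 1102/755 ≈ 1.460 → |1.460 − 1.414| = 0.046
3: 2633/1960 ≈ 1.343 → |1.343 − 1.414| = 0.071
4: 3457/2274 ≈ 1.520 → |1.520 − 1.414| = 0.106

2, 3, 4, 1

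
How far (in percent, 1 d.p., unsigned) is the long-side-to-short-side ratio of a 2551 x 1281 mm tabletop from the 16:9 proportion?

12.0%

Ratio = 2551 / 1281 ≈ 1.9914.
Ideal 16:9 ≈ 1.7778. |1.9914 − 1.7778| / 1.7778 ≈ 12.01% → 12.0%.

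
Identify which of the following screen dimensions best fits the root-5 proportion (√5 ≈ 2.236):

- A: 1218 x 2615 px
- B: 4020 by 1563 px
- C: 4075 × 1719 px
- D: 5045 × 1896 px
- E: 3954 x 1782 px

Ratios (long/short): A ≈ 2.147; B ≈ 2.572; C ≈ 2.371; D ≈ 2.661; E ≈ 2.219.
root-5 ≈ 2.236; option E is nearest (Δ 0.017).

E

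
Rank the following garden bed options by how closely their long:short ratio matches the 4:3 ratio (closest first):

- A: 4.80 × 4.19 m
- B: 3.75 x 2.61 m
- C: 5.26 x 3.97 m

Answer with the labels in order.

Ratios: A = 4.80 / 4.19 ≈ 1.146; B = 3.75 / 2.61 ≈ 1.437; C = 5.26 / 3.97 ≈ 1.325.
|Δ from 1.333|: A 0.187; B 0.104; C 0.008.

C, B, A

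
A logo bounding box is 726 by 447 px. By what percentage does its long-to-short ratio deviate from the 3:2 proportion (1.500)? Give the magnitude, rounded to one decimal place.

8.3%

Ratio = 726 / 447 ≈ 1.6242.
Ideal 3:2 = 1.5000. |1.6242 − 1.5000| / 1.5000 ≈ 8.28% → 8.3%.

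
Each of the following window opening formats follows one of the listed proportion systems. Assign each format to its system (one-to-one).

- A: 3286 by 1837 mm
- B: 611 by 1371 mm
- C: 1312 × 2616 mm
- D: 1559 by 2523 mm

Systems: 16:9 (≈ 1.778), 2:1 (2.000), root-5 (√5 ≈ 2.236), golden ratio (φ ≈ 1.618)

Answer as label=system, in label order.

A = 3286/1837 ≈ 1.789 → 16:9 (1.778)
B = 1371/611 ≈ 2.244 → root-5 (2.236)
C = 2616/1312 ≈ 1.994 → 2:1 (2.000)
D = 2523/1559 ≈ 1.618 → golden ratio (1.618)

A=16:9, B=root-5, C=2:1, D=golden ratio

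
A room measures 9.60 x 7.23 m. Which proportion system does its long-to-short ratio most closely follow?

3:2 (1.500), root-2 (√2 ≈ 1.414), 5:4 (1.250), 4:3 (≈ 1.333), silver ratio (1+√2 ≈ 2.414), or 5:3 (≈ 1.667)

Ratio = 9.60 / 7.23 ≈ 1.328.
Distances: 3:2 1.500 (Δ 0.172); root-2 1.414 (Δ 0.086); 5:4 1.250 (Δ 0.078); 4:3 1.333 (Δ 0.005); silver ratio 2.414 (Δ 1.086); 5:3 1.667 (Δ 0.339).

4:3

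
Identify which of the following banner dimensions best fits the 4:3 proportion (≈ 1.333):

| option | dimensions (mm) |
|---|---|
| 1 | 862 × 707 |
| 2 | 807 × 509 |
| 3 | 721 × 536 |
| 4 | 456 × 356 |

3

Target 4:3 ≈ 1.333.
1: 1.219 (Δ0.114)  2: 1.585 (Δ0.252)  3: 1.345 (Δ0.012)  4: 1.281 (Δ0.052)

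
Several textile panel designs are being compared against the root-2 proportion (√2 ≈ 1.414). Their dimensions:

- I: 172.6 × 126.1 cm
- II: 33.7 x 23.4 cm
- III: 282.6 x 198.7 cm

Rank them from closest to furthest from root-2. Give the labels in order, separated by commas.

Ratios: I = 172.6 / 126.1 ≈ 1.369; II = 33.7 / 23.4 ≈ 1.440; III = 282.6 / 198.7 ≈ 1.422.
|Δ from 1.414|: I 0.045; II 0.026; III 0.008.

III, II, I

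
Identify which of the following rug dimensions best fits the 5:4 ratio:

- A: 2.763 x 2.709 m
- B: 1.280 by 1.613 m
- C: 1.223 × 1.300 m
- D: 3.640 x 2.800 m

B

Ratios (long/short): A ≈ 1.020; B ≈ 1.260; C ≈ 1.063; D ≈ 1.300.
5:4 ≈ 1.250; option B is nearest (Δ 0.010).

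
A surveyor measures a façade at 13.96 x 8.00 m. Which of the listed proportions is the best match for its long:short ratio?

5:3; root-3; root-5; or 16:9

root-3

Ratio = 13.96 / 8.00 ≈ 1.745.
Distances: 5:3 1.667 (Δ 0.078); root-3 1.732 (Δ 0.013); root-5 2.236 (Δ 0.491); 16:9 1.778 (Δ 0.033).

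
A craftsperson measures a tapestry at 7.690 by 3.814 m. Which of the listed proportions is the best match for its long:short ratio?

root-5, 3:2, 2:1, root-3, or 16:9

7.690/3.814 ≈ 2.016. Nearest candidates are 2:1 (2.000, off by 0.016) and root-5 (2.236, off by 0.220).

2:1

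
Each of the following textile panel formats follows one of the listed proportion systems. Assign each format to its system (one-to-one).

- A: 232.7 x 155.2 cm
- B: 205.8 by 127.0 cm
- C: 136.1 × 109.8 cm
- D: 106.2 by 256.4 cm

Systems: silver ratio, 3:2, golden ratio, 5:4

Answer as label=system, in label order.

A=3:2, B=golden ratio, C=5:4, D=silver ratio

A = 232.7/155.2 ≈ 1.499 → 3:2 (1.500)
B = 205.8/127.0 ≈ 1.620 → golden ratio (1.618)
C = 136.1/109.8 ≈ 1.240 → 5:4 (1.250)
D = 256.4/106.2 ≈ 2.414 → silver ratio (2.414)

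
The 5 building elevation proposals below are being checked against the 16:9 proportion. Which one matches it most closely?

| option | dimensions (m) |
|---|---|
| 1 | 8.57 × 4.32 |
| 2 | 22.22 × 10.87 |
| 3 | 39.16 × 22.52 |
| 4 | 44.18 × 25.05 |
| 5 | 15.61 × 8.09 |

4

Target 16:9 ≈ 1.778.
1: 1.984 (Δ0.206)  2: 2.044 (Δ0.266)  3: 1.739 (Δ0.039)  4: 1.764 (Δ0.014)  5: 1.930 (Δ0.152)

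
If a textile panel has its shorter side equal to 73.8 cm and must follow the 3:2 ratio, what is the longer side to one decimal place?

3:2 = 1.50000.
Longer side = 73.8 × 1.50000 ≈ 110.700 → 110.7 cm.

110.7 cm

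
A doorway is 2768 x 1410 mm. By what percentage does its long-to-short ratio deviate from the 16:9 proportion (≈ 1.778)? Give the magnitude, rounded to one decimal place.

Ratio = 2768 / 1410 ≈ 1.9631.
Ideal 16:9 ≈ 1.7778. |1.9631 − 1.7778| / 1.7778 ≈ 10.42% → 10.4%.

10.4%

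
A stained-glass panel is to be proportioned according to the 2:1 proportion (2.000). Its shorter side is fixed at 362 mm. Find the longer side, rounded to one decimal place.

724.0 mm

2:1 = 2.00000.
Longer side = 362 × 2.00000 ≈ 724.000 → 724.0 mm.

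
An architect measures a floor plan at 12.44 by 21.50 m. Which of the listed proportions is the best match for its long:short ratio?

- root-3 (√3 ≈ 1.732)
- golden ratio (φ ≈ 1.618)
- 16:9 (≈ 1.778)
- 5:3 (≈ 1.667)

Ratio = 21.50 / 12.44 ≈ 1.728.
Distances: root-3 1.732 (Δ 0.004); golden ratio 1.618 (Δ 0.110); 16:9 1.778 (Δ 0.050); 5:3 1.667 (Δ 0.061).

root-3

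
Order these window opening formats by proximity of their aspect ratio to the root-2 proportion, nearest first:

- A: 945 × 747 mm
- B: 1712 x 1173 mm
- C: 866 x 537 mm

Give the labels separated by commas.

B, A, C

Ratios: A = 945 / 747 ≈ 1.265; B = 1712 / 1173 ≈ 1.460; C = 866 / 537 ≈ 1.613.
|Δ from 1.414|: A 0.149; B 0.046; C 0.199.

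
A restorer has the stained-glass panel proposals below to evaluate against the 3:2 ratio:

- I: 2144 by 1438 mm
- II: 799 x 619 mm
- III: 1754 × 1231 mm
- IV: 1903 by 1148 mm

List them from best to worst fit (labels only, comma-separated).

I, III, IV, II

Ratios: I = 2144 / 1438 ≈ 1.491; II = 799 / 619 ≈ 1.291; III = 1754 / 1231 ≈ 1.425; IV = 1903 / 1148 ≈ 1.658.
|Δ from 1.500|: I 0.009; II 0.209; III 0.075; IV 0.158.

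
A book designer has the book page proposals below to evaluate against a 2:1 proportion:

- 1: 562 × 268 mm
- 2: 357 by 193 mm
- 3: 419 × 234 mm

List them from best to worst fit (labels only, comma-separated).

Ratios: 1 = 562 / 268 ≈ 2.097; 2 = 357 / 193 ≈ 1.850; 3 = 419 / 234 ≈ 1.791.
|Δ from 2.000|: 1 0.097; 2 0.150; 3 0.209.

1, 2, 3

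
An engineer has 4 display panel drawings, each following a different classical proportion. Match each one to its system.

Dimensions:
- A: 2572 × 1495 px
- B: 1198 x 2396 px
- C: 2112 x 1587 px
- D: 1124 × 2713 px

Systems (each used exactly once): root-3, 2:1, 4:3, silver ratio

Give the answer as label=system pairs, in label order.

A = 2572/1495 ≈ 1.720 → root-3 (1.732)
B = 2396/1198 ≈ 2.000 → 2:1 (2.000)
C = 2112/1587 ≈ 1.331 → 4:3 (1.333)
D = 2713/1124 ≈ 2.414 → silver ratio (2.414)

A=root-3, B=2:1, C=4:3, D=silver ratio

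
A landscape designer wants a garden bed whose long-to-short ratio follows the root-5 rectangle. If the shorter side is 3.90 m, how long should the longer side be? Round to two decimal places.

8.72 m

root-5 ≈ 2.23607.
Longer side = 3.90 × 2.23607 ≈ 8.7207 → 8.72 m.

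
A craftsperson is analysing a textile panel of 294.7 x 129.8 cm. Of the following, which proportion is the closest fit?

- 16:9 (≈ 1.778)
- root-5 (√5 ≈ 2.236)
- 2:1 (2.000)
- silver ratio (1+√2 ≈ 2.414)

294.7/129.8 ≈ 2.270. Nearest candidates are root-5 (2.236, off by 0.034) and silver ratio (2.414, off by 0.144).

root-5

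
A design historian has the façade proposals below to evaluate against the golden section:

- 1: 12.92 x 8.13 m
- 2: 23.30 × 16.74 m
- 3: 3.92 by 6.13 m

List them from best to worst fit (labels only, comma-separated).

1, 3, 2

1: 12.92/8.13 ≈ 1.589 → |1.589 − 1.618| = 0.029
2: 23.30/16.74 ≈ 1.392 → |1.392 − 1.618| = 0.226
3: 6.13/3.92 ≈ 1.564 → |1.564 − 1.618| = 0.054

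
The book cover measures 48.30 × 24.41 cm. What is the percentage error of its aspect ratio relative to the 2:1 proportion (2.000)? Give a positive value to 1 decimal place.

Ratio = 48.30 / 24.41 ≈ 1.9787.
Ideal 2:1 = 2.0000. |1.9787 − 2.0000| / 2.0000 ≈ 1.07% → 1.1%.

1.1%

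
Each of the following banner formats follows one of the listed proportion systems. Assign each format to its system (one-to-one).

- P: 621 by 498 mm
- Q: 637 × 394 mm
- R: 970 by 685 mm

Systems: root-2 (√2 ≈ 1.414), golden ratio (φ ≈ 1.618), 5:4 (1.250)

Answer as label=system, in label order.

P=5:4, Q=golden ratio, R=root-2

P = 621/498 ≈ 1.247 → 5:4 (1.250)
Q = 637/394 ≈ 1.617 → golden ratio (1.618)
R = 970/685 ≈ 1.416 → root-2 (1.414)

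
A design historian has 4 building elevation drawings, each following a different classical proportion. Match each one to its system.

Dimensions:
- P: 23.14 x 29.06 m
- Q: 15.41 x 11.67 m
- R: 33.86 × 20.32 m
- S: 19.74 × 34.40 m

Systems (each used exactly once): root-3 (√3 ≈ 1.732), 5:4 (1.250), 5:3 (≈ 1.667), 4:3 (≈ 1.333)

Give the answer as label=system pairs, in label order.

P=5:4, Q=4:3, R=5:3, S=root-3

Ratios: P ≈ 1.256; Q ≈ 1.320; R ≈ 1.666; S ≈ 1.743.
Targets: root-3 ≈ 1.732; 5:4 ≈ 1.250; 5:3 ≈ 1.667; 4:3 ≈ 1.333.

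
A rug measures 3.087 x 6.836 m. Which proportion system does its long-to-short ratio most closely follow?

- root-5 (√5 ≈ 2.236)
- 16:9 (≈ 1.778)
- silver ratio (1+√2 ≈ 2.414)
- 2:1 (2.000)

root-5

Ratio = 6.836 / 3.087 ≈ 2.214.
Distances: root-5 2.236 (Δ 0.022); 16:9 1.778 (Δ 0.436); silver ratio 2.414 (Δ 0.200); 2:1 2.000 (Δ 0.214).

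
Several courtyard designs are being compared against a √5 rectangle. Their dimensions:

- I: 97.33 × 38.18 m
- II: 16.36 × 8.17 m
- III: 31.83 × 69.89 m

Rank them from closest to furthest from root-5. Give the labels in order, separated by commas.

III, II, I

I: 97.33/38.18 ≈ 2.549 → |2.549 − 2.236| = 0.313
II: 16.36/8.17 ≈ 2.002 → |2.002 − 2.236| = 0.234
III: 69.89/31.83 ≈ 2.196 → |2.196 − 2.236| = 0.040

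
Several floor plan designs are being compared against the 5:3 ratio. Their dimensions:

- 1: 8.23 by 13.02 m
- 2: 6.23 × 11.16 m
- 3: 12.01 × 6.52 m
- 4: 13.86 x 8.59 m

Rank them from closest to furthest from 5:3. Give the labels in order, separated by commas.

Ratios: 1 = 13.02 / 8.23 ≈ 1.582; 2 = 11.16 / 6.23 ≈ 1.791; 3 = 12.01 / 6.52 ≈ 1.842; 4 = 13.86 / 8.59 ≈ 1.614.
|Δ from 1.667|: 1 0.085; 2 0.124; 3 0.175; 4 0.053.

4, 1, 2, 3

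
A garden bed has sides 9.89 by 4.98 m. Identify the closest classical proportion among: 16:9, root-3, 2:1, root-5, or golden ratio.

2:1

Ratio = 9.89 / 4.98 ≈ 1.986.
Distances: 16:9 1.778 (Δ 0.208); root-3 1.732 (Δ 0.254); 2:1 2.000 (Δ 0.014); root-5 2.236 (Δ 0.250); golden ratio 1.618 (Δ 0.368).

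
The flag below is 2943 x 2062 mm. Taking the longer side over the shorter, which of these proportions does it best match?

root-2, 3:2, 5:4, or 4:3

root-2

Ratio = 2943 / 2062 ≈ 1.427.
Distances: root-2 1.414 (Δ 0.013); 3:2 1.500 (Δ 0.073); 5:4 1.250 (Δ 0.177); 4:3 1.333 (Δ 0.094).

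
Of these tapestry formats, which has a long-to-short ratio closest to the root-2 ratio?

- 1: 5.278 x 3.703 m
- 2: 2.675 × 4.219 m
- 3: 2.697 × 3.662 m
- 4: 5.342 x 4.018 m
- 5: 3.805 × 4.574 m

Target root-2 ≈ 1.414.
1: 1.425 (Δ0.011)  2: 1.577 (Δ0.163)  3: 1.358 (Δ0.056)  4: 1.330 (Δ0.084)  5: 1.202 (Δ0.212)

1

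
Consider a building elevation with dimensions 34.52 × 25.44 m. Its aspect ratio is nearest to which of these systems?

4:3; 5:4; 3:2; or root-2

4:3

34.52/25.44 ≈ 1.357. Nearest candidates are 4:3 (1.333, off by 0.024) and root-2 (1.414, off by 0.057).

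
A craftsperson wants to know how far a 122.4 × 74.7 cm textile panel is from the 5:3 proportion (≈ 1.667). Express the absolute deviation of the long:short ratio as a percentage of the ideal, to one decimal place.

Ratio = 122.4 / 74.7 ≈ 1.6386.
Ideal 5:3 ≈ 1.6667. |1.6386 − 1.6667| / 1.6667 ≈ 1.69% → 1.7%.

1.7%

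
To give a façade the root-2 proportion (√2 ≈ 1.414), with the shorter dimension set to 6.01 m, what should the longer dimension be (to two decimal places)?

root-2 ≈ 1.41421.
Longer side = 6.01 × 1.41421 ≈ 8.4994 → 8.50 m.

8.50 m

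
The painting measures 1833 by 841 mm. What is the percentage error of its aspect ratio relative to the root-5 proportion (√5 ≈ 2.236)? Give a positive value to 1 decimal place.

Ratio = 1833 / 841 ≈ 2.1795.
Ideal root-5 ≈ 2.2361. |2.1795 − 2.2361| / 2.2361 ≈ 2.53% → 2.5%.

2.5%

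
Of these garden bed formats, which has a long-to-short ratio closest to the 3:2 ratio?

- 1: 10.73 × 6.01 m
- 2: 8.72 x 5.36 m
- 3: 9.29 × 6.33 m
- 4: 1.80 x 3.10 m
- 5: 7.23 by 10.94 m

Target 3:2 ≈ 1.500.
1: 1.785 (Δ0.285)  2: 1.627 (Δ0.127)  3: 1.468 (Δ0.032)  4: 1.722 (Δ0.222)  5: 1.513 (Δ0.013)

5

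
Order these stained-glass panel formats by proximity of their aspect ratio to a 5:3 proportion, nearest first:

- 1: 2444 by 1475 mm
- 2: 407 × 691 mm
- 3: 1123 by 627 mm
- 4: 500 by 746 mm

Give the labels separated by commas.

1: 2444/1475 ≈ 1.657 → |1.657 − 1.667| = 0.010
2: 691/407 ≈ 1.698 → |1.698 − 1.667| = 0.031
3: 1123/627 ≈ 1.791 → |1.791 − 1.667| = 0.124
4: 746/500 ≈ 1.492 → |1.492 − 1.667| = 0.175

1, 2, 3, 4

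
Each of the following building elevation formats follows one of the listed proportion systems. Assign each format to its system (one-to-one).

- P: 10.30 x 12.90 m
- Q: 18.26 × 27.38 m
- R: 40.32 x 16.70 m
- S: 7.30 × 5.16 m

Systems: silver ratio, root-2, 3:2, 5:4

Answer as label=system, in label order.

P = 12.90/10.30 ≈ 1.252 → 5:4 (1.250)
Q = 27.38/18.26 ≈ 1.499 → 3:2 (1.500)
R = 40.32/16.70 ≈ 2.414 → silver ratio (2.414)
S = 7.30/5.16 ≈ 1.415 → root-2 (1.414)

P=5:4, Q=3:2, R=silver ratio, S=root-2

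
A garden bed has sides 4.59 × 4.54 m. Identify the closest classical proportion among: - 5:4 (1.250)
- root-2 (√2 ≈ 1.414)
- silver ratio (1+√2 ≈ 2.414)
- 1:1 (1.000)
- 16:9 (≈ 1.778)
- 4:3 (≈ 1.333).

4.59/4.54 ≈ 1.011. Nearest candidates are 1:1 (1.000, off by 0.011) and 5:4 (1.250, off by 0.239).

1:1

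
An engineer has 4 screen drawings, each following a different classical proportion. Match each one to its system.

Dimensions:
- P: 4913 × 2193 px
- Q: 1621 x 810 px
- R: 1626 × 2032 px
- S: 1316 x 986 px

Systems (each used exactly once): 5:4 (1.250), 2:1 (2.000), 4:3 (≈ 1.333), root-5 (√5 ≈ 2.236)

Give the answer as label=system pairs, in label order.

P = 4913/2193 ≈ 2.240 → root-5 (2.236)
Q = 1621/810 ≈ 2.001 → 2:1 (2.000)
R = 2032/1626 ≈ 1.250 → 5:4 (1.250)
S = 1316/986 ≈ 1.335 → 4:3 (1.333)

P=root-5, Q=2:1, R=5:4, S=4:3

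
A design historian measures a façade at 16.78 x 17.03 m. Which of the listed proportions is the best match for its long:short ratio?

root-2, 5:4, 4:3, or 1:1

1:1

17.03/16.78 ≈ 1.015. Nearest candidates are 1:1 (1.000, off by 0.015) and 5:4 (1.250, off by 0.235).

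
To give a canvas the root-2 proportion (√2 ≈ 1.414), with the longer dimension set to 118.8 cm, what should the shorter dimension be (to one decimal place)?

84.0 cm

root-2 ≈ 1.41421.
Shorter side = 118.8 ÷ 1.41421 ≈ 84.004 → 84.0 cm.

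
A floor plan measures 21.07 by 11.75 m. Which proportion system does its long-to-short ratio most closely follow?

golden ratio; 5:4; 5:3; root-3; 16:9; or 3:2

16:9

21.07/11.75 ≈ 1.793. Nearest candidates are 16:9 (1.778, off by 0.015) and root-3 (1.732, off by 0.061).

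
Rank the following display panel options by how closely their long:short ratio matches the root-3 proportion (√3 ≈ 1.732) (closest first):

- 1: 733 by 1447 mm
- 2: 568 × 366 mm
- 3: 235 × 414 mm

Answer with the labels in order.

Ratios: 1 = 1447 / 733 ≈ 1.974; 2 = 568 / 366 ≈ 1.552; 3 = 414 / 235 ≈ 1.762.
|Δ from 1.732|: 1 0.242; 2 0.180; 3 0.030.

3, 2, 1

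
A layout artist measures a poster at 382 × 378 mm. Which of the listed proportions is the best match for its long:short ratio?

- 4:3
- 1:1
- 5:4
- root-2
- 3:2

382/378 ≈ 1.011. Nearest candidates are 1:1 (1.000, off by 0.011) and 5:4 (1.250, off by 0.239).

1:1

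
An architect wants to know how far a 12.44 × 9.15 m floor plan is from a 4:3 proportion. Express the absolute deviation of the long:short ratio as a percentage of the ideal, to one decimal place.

Ratio = 12.44 / 9.15 ≈ 1.3596.
Ideal 4:3 ≈ 1.3333. |1.3596 − 1.3333| / 1.3333 ≈ 1.97% → 2.0%.

2.0%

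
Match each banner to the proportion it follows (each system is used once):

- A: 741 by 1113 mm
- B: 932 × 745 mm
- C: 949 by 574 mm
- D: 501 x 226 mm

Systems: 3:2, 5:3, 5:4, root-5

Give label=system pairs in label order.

A = 1113/741 ≈ 1.502 → 3:2 (1.500)
B = 932/745 ≈ 1.251 → 5:4 (1.250)
C = 949/574 ≈ 1.653 → 5:3 (1.667)
D = 501/226 ≈ 2.217 → root-5 (2.236)

A=3:2, B=5:4, C=5:3, D=root-5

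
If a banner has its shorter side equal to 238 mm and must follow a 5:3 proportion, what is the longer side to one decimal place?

5:3 ≈ 1.66667.
Longer side = 238 × 1.66667 ≈ 396.667 → 396.7 mm.

396.7 mm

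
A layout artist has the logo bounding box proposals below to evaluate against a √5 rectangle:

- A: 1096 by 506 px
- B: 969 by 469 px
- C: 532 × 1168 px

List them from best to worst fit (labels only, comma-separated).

C, A, B

Ratios: A = 1096 / 506 ≈ 2.166; B = 969 / 469 ≈ 2.066; C = 1168 / 532 ≈ 2.195.
|Δ from 2.236|: A 0.070; B 0.170; C 0.041.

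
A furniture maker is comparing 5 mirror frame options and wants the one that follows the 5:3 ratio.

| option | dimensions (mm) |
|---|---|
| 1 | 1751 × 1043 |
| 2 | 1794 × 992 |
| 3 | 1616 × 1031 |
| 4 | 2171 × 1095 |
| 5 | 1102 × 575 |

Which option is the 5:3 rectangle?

1

Target 5:3 ≈ 1.667.
1: 1.679 (Δ0.012)  2: 1.808 (Δ0.141)  3: 1.567 (Δ0.100)  4: 1.983 (Δ0.316)  5: 1.917 (Δ0.250)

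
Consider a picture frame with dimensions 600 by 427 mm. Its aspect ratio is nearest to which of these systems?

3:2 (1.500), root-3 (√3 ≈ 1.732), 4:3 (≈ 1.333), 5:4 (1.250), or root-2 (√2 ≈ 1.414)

600/427 ≈ 1.405. Nearest candidates are root-2 (1.414, off by 0.009) and 4:3 (1.333, off by 0.072).

root-2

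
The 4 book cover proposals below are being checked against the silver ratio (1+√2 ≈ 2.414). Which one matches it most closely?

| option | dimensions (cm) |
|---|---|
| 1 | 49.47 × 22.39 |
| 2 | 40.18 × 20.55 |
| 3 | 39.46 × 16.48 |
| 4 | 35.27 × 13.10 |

3

Target silver ratio ≈ 2.414.
1: 2.209 (Δ0.205)  2: 1.955 (Δ0.459)  3: 2.394 (Δ0.020)  4: 2.692 (Δ0.278)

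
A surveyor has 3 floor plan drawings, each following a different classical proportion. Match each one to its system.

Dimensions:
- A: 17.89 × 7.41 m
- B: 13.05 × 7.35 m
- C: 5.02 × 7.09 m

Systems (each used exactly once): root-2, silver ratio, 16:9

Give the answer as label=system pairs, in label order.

A=silver ratio, B=16:9, C=root-2

A = 17.89/7.41 ≈ 2.414 → silver ratio (2.414)
B = 13.05/7.35 ≈ 1.776 → 16:9 (1.778)
C = 7.09/5.02 ≈ 1.412 → root-2 (1.414)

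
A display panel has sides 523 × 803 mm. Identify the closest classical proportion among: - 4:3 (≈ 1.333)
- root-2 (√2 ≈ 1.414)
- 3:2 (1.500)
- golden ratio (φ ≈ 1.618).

Ratio = 803 / 523 ≈ 1.535.
Distances: 4:3 1.333 (Δ 0.202); root-2 1.414 (Δ 0.121); 3:2 1.500 (Δ 0.035); golden ratio 1.618 (Δ 0.083).

3:2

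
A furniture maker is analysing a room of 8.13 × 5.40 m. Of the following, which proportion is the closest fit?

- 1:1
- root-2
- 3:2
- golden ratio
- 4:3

3:2

8.13/5.40 ≈ 1.506. Nearest candidates are 3:2 (1.500, off by 0.006) and root-2 (1.414, off by 0.092).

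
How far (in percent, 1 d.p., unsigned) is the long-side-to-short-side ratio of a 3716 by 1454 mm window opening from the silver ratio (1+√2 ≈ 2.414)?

5.9%

Ratio = 3716 / 1454 ≈ 2.5557.
Ideal silver ratio ≈ 2.4142. |2.5557 − 2.4142| / 2.4142 ≈ 5.86% → 5.9%.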